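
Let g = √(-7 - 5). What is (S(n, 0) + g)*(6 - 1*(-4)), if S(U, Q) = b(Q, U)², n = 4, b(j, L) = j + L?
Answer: 160 + 20*I*√3 ≈ 160.0 + 34.641*I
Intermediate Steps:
b(j, L) = L + j
g = 2*I*√3 (g = √(-12) = 2*I*√3 ≈ 3.4641*I)
S(U, Q) = (Q + U)² (S(U, Q) = (U + Q)² = (Q + U)²)
(S(n, 0) + g)*(6 - 1*(-4)) = ((0 + 4)² + 2*I*√3)*(6 - 1*(-4)) = (4² + 2*I*√3)*(6 + 4) = (16 + 2*I*√3)*10 = 160 + 20*I*√3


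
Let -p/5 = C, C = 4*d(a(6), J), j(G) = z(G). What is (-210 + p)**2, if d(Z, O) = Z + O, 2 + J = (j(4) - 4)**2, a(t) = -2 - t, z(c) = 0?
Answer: 108900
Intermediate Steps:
j(G) = 0
J = 14 (J = -2 + (0 - 4)**2 = -2 + (-4)**2 = -2 + 16 = 14)
d(Z, O) = O + Z
C = 24 (C = 4*(14 + (-2 - 1*6)) = 4*(14 + (-2 - 6)) = 4*(14 - 8) = 4*6 = 24)
p = -120 (p = -5*24 = -120)
(-210 + p)**2 = (-210 - 120)**2 = (-330)**2 = 108900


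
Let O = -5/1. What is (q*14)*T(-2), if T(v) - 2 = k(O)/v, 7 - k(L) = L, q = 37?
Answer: -2072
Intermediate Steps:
O = -5 (O = -5*1 = -5)
k(L) = 7 - L
T(v) = 2 + 12/v (T(v) = 2 + (7 - 1*(-5))/v = 2 + (7 + 5)/v = 2 + 12/v)
(q*14)*T(-2) = (37*14)*(2 + 12/(-2)) = 518*(2 + 12*(-½)) = 518*(2 - 6) = 518*(-4) = -2072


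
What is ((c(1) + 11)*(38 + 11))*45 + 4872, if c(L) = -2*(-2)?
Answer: 37947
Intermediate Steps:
c(L) = 4
((c(1) + 11)*(38 + 11))*45 + 4872 = ((4 + 11)*(38 + 11))*45 + 4872 = (15*49)*45 + 4872 = 735*45 + 4872 = 33075 + 4872 = 37947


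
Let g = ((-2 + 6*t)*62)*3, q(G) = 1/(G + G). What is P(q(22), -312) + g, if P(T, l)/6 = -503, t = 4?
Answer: 1074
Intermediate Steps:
q(G) = 1/(2*G)
P(T, l) = -3018 (P(T, l) = 6*(-503) = -3018)
g = 4092 (g = ((-2 + 6*4)*62)*3 = ((-2 + 24)*62)*3 = (22*62)*3 = 1364*3 = 4092)
P(q(22), -312) + g = -3018 + 4092 = 1074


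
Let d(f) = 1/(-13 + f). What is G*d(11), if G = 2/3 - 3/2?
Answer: 5/12 ≈ 0.41667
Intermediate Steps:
G = -⅚ (G = 2*(⅓) - 3*½ = ⅔ - 3/2 = -⅚ ≈ -0.83333)
G*d(11) = -5/(6*(-13 + 11)) = -⅚/(-2) = -⅚*(-½) = 5/12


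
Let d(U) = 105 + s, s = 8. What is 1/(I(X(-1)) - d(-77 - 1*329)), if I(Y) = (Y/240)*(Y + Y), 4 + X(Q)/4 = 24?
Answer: -3/179 ≈ -0.016760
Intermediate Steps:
X(Q) = 80 (X(Q) = -16 + 4*24 = -16 + 96 = 80)
d(U) = 113 (d(U) = 105 + 8 = 113)
I(Y) = Y**2/120 (I(Y) = (Y*(1/240))*(2*Y) = (Y/240)*(2*Y) = Y**2/120)
1/(I(X(-1)) - d(-77 - 1*329)) = 1/((1/120)*80**2 - 1*113) = 1/((1/120)*6400 - 113) = 1/(160/3 - 113) = 1/(-179/3) = -3/179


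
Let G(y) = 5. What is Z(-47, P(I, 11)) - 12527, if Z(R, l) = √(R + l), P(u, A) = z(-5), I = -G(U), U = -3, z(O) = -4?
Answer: -12527 + I*√51 ≈ -12527.0 + 7.1414*I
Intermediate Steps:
I = -5 (I = -1*5 = -5)
P(u, A) = -4
Z(-47, P(I, 11)) - 12527 = √(-47 - 4) - 12527 = √(-51) - 12527 = I*√51 - 12527 = -12527 + I*√51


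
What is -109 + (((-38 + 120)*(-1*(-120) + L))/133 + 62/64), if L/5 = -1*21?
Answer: -420421/4256 ≈ -98.783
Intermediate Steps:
L = -105 (L = 5*(-1*21) = 5*(-21) = -105)
-109 + (((-38 + 120)*(-1*(-120) + L))/133 + 62/64) = -109 + (((-38 + 120)*(-1*(-120) - 105))/133 + 62/64) = -109 + ((82*(120 - 105))*(1/133) + 62*(1/64)) = -109 + ((82*15)*(1/133) + 31/32) = -109 + (1230*(1/133) + 31/32) = -109 + (1230/133 + 31/32) = -109 + 43483/4256 = -420421/4256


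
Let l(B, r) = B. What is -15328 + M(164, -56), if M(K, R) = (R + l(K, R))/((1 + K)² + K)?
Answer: -419818484/27389 ≈ -15328.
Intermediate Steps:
M(K, R) = (K + R)/(K + (1 + K)²) (M(K, R) = (R + K)/((1 + K)² + K) = (K + R)/(K + (1 + K)²))
-15328 + M(164, -56) = -15328 + (164 - 56)/(164 + (1 + 164)²) = -15328 + 108/(164 + 165²) = -15328 + 108/(164 + 27225) = -15328 + 108/27389 = -419818484/27389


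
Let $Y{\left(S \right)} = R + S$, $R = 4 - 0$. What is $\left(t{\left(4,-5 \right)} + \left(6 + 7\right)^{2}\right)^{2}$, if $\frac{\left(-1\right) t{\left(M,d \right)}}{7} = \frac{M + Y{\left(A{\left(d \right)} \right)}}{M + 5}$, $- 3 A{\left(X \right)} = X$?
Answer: $\frac{19009600}{729} \approx 26076.0$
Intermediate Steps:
$R = 4$ ($R = 4 + 0 = 4$)
$A{\left(X \right)} = - \frac{X}{3}$
$Y{\left(S \right)} = 4 + S$
$t{\left(M,d \right)} = - \frac{7 \left(4 + M - \frac{d}{3}\right)}{5 + M}$ ($t{\left(M,d \right)} = - 7 \frac{M - \left(-4 + \frac{d}{3}\right)}{M + 5} = - 7 \frac{4 + M - \frac{d}{3}}{5 + M} = - \frac{7 \left(4 + M - \frac{d}{3}\right)}{5 + M}$)
$\left(t{\left(4,-5 \right)} + \left(6 + 7\right)^{2}\right)^{2} = \left(\frac{7 \left(-12 - 5 - 12\right)}{3 \left(5 + 4\right)} + \left(6 + 7\right)^{2}\right)^{2} = \left(\frac{7 \left(-12 - 5 - 12\right)}{3 \cdot 9} + 13^{2}\right)^{2} = \left(\frac{7}{3} \cdot \frac{1}{9} \left(-29\right) + 169\right)^{2} = \left(- \frac{203}{27} + 169\right)^{2} = \left(\frac{4360}{27}\right)^{2} = \frac{19009600}{729}$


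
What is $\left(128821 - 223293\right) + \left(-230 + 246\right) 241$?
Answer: $-90616$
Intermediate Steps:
$\left(128821 - 223293\right) + \left(-230 + 246\right) 241 = -94472 + 16 \cdot 241 = -94472 + 3856 = -90616$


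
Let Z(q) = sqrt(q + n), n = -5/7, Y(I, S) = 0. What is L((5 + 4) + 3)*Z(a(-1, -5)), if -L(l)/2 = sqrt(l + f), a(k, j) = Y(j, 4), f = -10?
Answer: -2*I*sqrt(70)/7 ≈ -2.3905*I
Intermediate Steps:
n = -5/7 (n = -5*1/7 = -5/7 ≈ -0.71429)
a(k, j) = 0
Z(q) = sqrt(-5/7 + q) (Z(q) = sqrt(q - 5/7) = sqrt(-5/7 + q))
L(l) = -2*sqrt(-10 + l) (L(l) = -2*sqrt(l - 10) = -2*sqrt(-10 + l))
L((5 + 4) + 3)*Z(a(-1, -5)) = (-2*sqrt(-10 + ((5 + 4) + 3)))*(sqrt(-35 + 49*0)/7) = (-2*sqrt(-10 + (9 + 3)))*(sqrt(-35 + 0)/7) = (-2*sqrt(-10 + 12))*(sqrt(-35)/7) = (-2*sqrt(2))*((I*sqrt(35))/7) = (-2*sqrt(2))*(I*sqrt(35)/7) = -2*I*sqrt(70)/7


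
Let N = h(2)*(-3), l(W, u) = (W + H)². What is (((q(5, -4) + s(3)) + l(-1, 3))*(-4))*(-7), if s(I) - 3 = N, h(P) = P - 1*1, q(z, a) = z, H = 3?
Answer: 252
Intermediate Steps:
l(W, u) = (3 + W)² (l(W, u) = (W + 3)² = (3 + W)²)
h(P) = -1 + P (h(P) = P - 1 = -1 + P)
N = -3 (N = (-1 + 2)*(-3) = 1*(-3) = -3)
s(I) = 0 (s(I) = 3 - 3 = 0)
(((q(5, -4) + s(3)) + l(-1, 3))*(-4))*(-7) = (((5 + 0) + (3 - 1)²)*(-4))*(-7) = ((5 + 2²)*(-4))*(-7) = ((5 + 4)*(-4))*(-7) = (9*(-4))*(-7) = -36*(-7) = 252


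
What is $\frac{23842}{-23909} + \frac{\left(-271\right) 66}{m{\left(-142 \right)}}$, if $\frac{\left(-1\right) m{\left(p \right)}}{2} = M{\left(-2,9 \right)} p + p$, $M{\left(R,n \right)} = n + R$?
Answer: $- \frac{240902699}{27160624} \approx -8.8696$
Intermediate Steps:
$M{\left(R,n \right)} = R + n$
$m{\left(p \right)} = - 16 p$ ($m{\left(p \right)} = - 2 \left(\left(-2 + 9\right) p + p\right) = - 2 \left(7 p + p\right) = - 2 \cdot 8 p = - 16 p$)
$\frac{23842}{-23909} + \frac{\left(-271\right) 66}{m{\left(-142 \right)}} = \frac{23842}{-23909} + \frac{\left(-271\right) 66}{\left(-16\right) \left(-142\right)} = 23842 \left(- \frac{1}{23909}\right) - \frac{17886}{2272} = - \frac{23842}{23909} - \frac{8943}{1136} = - \frac{240902699}{27160624}$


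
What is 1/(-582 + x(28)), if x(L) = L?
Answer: -1/554 ≈ -0.0018051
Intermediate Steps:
1/(-582 + x(28)) = 1/(-582 + 28) = 1/(-554) = -1/554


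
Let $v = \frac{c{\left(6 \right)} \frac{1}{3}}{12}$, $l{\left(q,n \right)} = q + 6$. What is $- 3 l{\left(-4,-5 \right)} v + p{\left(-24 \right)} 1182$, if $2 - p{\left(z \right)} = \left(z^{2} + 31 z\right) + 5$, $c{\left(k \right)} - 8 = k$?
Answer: $\frac{585083}{3} \approx 1.9503 \cdot 10^{5}$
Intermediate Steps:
$c{\left(k \right)} = 8 + k$
$l{\left(q,n \right)} = 6 + q$
$v = \frac{7}{18}$ ($v = \frac{\left(8 + 6\right) \frac{1}{3}}{12} = 14 \cdot \frac{1}{3} \cdot \frac{1}{12} = \frac{14}{3} \cdot \frac{1}{12} = \frac{7}{18} \approx 0.38889$)
$p{\left(z \right)} = -3 - z^{2} - 31 z$ ($p{\left(z \right)} = 2 - \left(\left(z^{2} + 31 z\right) + 5\right) = 2 - \left(5 + z^{2} + 31 z\right) = -3 - z^{2} - 31 z$)
$- 3 l{\left(-4,-5 \right)} v + p{\left(-24 \right)} 1182 = - 3 \left(6 - 4\right) \frac{7}{18} + \left(-3 - \left(-24\right)^{2} - -744\right) 1182 = \left(-3\right) 2 \cdot \frac{7}{18} + \left(-3 - 576 + 744\right) 1182 = \left(-6\right) \frac{7}{18} + \left(-3 - 576 + 744\right) 1182 = - \frac{7}{3} + 165 \cdot 1182 = - \frac{7}{3} + 195030 = \frac{585083}{3}$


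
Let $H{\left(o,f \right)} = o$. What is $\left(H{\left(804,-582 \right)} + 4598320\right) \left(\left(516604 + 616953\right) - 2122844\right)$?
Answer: $-4549853584588$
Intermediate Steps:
$\left(H{\left(804,-582 \right)} + 4598320\right) \left(\left(516604 + 616953\right) - 2122844\right) = \left(804 + 4598320\right) \left(\left(516604 + 616953\right) - 2122844\right) = 4599124 \left(1133557 - 2122844\right) = 4599124 \left(-989287\right) = -4549853584588$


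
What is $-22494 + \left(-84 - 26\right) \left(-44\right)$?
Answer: $-17654$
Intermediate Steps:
$-22494 + \left(-84 - 26\right) \left(-44\right) = -22494 - -4840 = -22494 + 4840 = -17654$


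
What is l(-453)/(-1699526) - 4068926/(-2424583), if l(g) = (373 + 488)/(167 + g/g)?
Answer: 55321864824705/32965134781264 ≈ 1.6782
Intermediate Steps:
l(g) = 41/8 (l(g) = 861/(167 + 1) = 861/168 = 861*(1/168) = 41/8)
l(-453)/(-1699526) - 4068926/(-2424583) = (41/8)/(-1699526) - 4068926/(-2424583) = (41/8)*(-1/1699526) - 4068926*(-1/2424583) = -41/13596208 + 4068926/2424583 = 55321864824705/32965134781264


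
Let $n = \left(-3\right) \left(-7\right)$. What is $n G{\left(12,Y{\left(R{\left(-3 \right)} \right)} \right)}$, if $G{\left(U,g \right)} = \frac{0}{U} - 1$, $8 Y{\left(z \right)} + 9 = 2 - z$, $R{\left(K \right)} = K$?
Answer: $-21$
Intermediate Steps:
$Y{\left(z \right)} = - \frac{7}{8} - \frac{z}{8}$ ($Y{\left(z \right)} = - \frac{9}{8} + \frac{2 - z}{8} = - \frac{9}{8} - \left(- \frac{1}{4} + \frac{z}{8}\right) = - \frac{7}{8} - \frac{z}{8}$)
$n = 21$
$G{\left(U,g \right)} = -1$ ($G{\left(U,g \right)} = 0 - 1 = -1$)
$n G{\left(12,Y{\left(R{\left(-3 \right)} \right)} \right)} = 21 \left(-1\right) = -21$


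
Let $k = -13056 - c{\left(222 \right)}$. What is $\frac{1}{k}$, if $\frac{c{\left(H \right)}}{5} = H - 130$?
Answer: $- \frac{1}{13516} \approx -7.3986 \cdot 10^{-5}$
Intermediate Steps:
$c{\left(H \right)} = -650 + 5 H$ ($c{\left(H \right)} = 5 \left(H - 130\right) = 5 \left(-130 + H\right) = -650 + 5 H$)
$k = -13516$ ($k = -13056 - \left(-650 + 5 \cdot 222\right) = -13056 - \left(-650 + 1110\right) = -13056 - 460 = -13516$)
$\frac{1}{k} = \frac{1}{-13516} = - \frac{1}{13516}$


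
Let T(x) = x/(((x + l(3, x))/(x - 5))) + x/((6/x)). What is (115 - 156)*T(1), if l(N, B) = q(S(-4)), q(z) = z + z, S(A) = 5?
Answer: 533/66 ≈ 8.0758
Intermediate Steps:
q(z) = 2*z
l(N, B) = 10 (l(N, B) = 2*5 = 10)
T(x) = x**2/6 + x*(-5 + x)/(10 + x) (T(x) = x/(((x + 10)/(x - 5))) + x/((6/x)) = x/(((10 + x)/(-5 + x))) + x*(x/6) = x/(((10 + x)/(-5 + x))) + x**2/6 = x*((-5 + x)/(10 + x)) + x**2/6 = x*(-5 + x)/(10 + x) + x**2/6 = x**2/6 + x*(-5 + x)/(10 + x))
(115 - 156)*T(1) = (115 - 156)*((1/6)*1*(-30 + 1**2 + 16*1)/(10 + 1)) = -41*(-30 + 1 + 16)/(6*11) = -41*(-13)/(6*11) = -41*(-13/66) = 533/66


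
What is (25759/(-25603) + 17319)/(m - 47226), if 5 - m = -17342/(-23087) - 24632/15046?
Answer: -77009978738125598/209979285026607285 ≈ -0.36675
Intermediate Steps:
m = 1022293131/173683501 (m = 5 - (-17342/(-23087) - 24632/15046) = 5 - (-17342*(-1/23087) - 24632*1/15046) = 5 - (17342/23087 - 12316/7523) = 5 - 1*(-153875626/173683501) = 5 + 153875626/173683501 = 1022293131/173683501 ≈ 5.8860)
(25759/(-25603) + 17319)/(m - 47226) = (25759/(-25603) + 17319)/(1022293131/173683501 - 47226) = (25759*(-1/25603) + 17319)/(-8201354725095/173683501) = (-25759/25603 + 17319)*(-173683501/8201354725095) = (443392598/25603)*(-173683501/8201354725095) = -77009978738125598/209979285026607285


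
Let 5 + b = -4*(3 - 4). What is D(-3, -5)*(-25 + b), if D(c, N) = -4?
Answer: 104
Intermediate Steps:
b = -1 (b = -5 - 4*(3 - 4) = -5 - 4*(-1) = -5 + 4 = -1)
D(-3, -5)*(-25 + b) = -4*(-25 - 1) = -4*(-26) = 104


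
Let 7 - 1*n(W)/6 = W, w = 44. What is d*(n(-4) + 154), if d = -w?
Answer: -9680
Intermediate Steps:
d = -44 (d = -1*44 = -44)
n(W) = 42 - 6*W
d*(n(-4) + 154) = -44*((42 - 6*(-4)) + 154) = -44*((42 + 24) + 154) = -44*(66 + 154) = -44*220 = -9680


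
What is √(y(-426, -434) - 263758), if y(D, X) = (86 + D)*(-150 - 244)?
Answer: 3*I*√14422 ≈ 360.27*I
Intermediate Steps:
y(D, X) = -33884 - 394*D (y(D, X) = (86 + D)*(-394) = -33884 - 394*D)
√(y(-426, -434) - 263758) = √((-33884 - 394*(-426)) - 263758) = √((-33884 + 167844) - 263758) = √(133960 - 263758) = √(-129798) = 3*I*√14422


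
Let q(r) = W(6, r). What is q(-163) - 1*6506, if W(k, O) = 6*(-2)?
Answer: -6518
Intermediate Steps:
W(k, O) = -12
q(r) = -12
q(-163) - 1*6506 = -12 - 1*6506 = -12 - 6506 = -6518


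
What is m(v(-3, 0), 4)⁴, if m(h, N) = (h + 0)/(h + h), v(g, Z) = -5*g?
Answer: 1/16 ≈ 0.062500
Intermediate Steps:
m(h, N) = ½ (m(h, N) = h/((2*h)) = (1/(2*h))*h = ½)
m(v(-3, 0), 4)⁴ = (½)⁴ = 1/16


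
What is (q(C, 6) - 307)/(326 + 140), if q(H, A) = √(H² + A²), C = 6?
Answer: -307/466 + 3*√2/233 ≈ -0.64059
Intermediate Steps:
q(H, A) = √(A² + H²)
(q(C, 6) - 307)/(326 + 140) = (√(6² + 6²) - 307)/(326 + 140) = (√(36 + 36) - 307)/466 = (√72 - 307)*(1/466) = (6*√2 - 307)*(1/466) = (-307 + 6*√2)*(1/466) = -307/466 + 3*√2/233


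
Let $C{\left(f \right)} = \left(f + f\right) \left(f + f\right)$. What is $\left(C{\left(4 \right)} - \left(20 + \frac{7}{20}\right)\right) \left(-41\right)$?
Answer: $- \frac{35793}{20} \approx -1789.7$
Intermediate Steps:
$C{\left(f \right)} = 4 f^{2}$ ($C{\left(f \right)} = 2 f 2 f = 4 f^{2}$)
$\left(C{\left(4 \right)} - \left(20 + \frac{7}{20}\right)\right) \left(-41\right) = \left(4 \cdot 4^{2} - \left(20 + \frac{7}{20}\right)\right) \left(-41\right) = \left(4 \cdot 16 - \frac{407}{20}\right) \left(-41\right) = \left(64 - \frac{407}{20}\right) \left(-41\right) = \frac{873}{20} \left(-41\right) = - \frac{35793}{20}$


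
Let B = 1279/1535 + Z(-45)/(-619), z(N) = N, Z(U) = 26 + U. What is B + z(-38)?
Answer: -35285404/950165 ≈ -37.136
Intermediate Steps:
B = 820866/950165 (B = 1279/1535 + (26 - 45)/(-619) = 1279*(1/1535) - 19*(-1/619) = 1279/1535 + 19/619 = 820866/950165 ≈ 0.86392)
B + z(-38) = 820866/950165 - 38 = -35285404/950165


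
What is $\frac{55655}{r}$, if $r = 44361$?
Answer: $\frac{55655}{44361} \approx 1.2546$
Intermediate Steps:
$\frac{55655}{r} = \frac{55655}{44361}$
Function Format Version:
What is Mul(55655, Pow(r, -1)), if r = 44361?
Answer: Rational(55655, 44361) ≈ 1.2546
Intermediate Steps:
Mul(55655, Pow(r, -1)) = Mul(55655, Pow(44361, -1)) = Mul(55655, Rational(1, 44361)) = Rational(55655, 44361)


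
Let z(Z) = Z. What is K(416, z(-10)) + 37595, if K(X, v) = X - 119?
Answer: 37892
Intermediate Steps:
K(X, v) = -119 + X
K(416, z(-10)) + 37595 = (-119 + 416) + 37595 = 297 + 37595 = 37892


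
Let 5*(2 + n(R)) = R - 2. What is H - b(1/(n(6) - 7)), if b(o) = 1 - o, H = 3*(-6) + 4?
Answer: -620/41 ≈ -15.122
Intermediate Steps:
n(R) = -12/5 + R/5 (n(R) = -2 + (R - 2)/5 = -2 + (-2 + R)/5 = -2 + (-⅖ + R/5) = -12/5 + R/5)
H = -14 (H = -18 + 4 = -14)
H - b(1/(n(6) - 7)) = -14 - (1 - 1/((-12/5 + (⅕)*6) - 7)) = -14 - (1 - 1/((-12/5 + 6/5) - 7)) = -14 - (1 - 1/(-6/5 - 7)) = -14 - (1 - 1/(-41/5)) = -14 - (1 - 1*(-5/41)) = -14 - (1 + 5/41) = -14 - 1*46/41 = -14 - 46/41 = -620/41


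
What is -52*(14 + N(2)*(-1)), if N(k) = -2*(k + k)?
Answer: -1144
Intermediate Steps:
N(k) = -4*k
-52*(14 + N(2)*(-1)) = -52*(14 - 4*2*(-1)) = -52*(14 - 8*(-1)) = -52*(14 + 8) = -52*22 = -1144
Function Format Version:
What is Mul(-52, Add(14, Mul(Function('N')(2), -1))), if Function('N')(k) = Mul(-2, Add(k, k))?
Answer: -1144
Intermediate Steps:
Function('N')(k) = Mul(-4, k) (Function('N')(k) = Mul(-2, Mul(2, k)) = Mul(-4, k))
Mul(-52, Add(14, Mul(Function('N')(2), -1))) = Mul(-52, Add(14, Mul(Mul(-4, 2), -1))) = Mul(-52, Add(14, Mul(-8, -1))) = Mul(-52, Add(14, 8)) = Mul(-52, 22) = -1144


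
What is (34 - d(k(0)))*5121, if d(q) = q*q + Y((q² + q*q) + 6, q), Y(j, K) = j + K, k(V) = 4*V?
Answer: 143388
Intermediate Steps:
Y(j, K) = K + j
d(q) = 6 + q + 3*q² (d(q) = q*q + (q + ((q² + q*q) + 6)) = q² + (q + ((q² + q²) + 6)) = q² + (q + (2*q² + 6)) = q² + (q + (6 + 2*q²)) = q² + (6 + q + 2*q²) = 6 + q + 3*q²)
(34 - d(k(0)))*5121 = (34 - (6 + 4*0 + 3*(4*0)²))*5121 = (34 - (6 + 0 + 3*0²))*5121 = (34 - (6 + 0 + 3*0))*5121 = (34 - (6 + 0 + 0))*5121 = (34 - 1*6)*5121 = (34 - 6)*5121 = 28*5121 = 143388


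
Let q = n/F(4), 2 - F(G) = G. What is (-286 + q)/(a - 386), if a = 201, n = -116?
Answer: 228/185 ≈ 1.2324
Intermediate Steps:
F(G) = 2 - G
q = 58 (q = -116/(2 - 1*4) = -116/(2 - 4) = -116/(-2) = -116*(-½) = 58)
(-286 + q)/(a - 386) = (-286 + 58)/(201 - 386) = -228/(-185) = -228*(-1/185) = 228/185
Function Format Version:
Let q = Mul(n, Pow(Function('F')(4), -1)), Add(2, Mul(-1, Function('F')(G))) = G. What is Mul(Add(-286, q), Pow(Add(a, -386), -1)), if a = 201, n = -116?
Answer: Rational(228, 185) ≈ 1.2324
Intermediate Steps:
Function('F')(G) = Add(2, Mul(-1, G))
q = 58 (q = Mul(-116, Pow(Add(2, Mul(-1, 4)), -1)) = Mul(-116, Pow(Add(2, -4), -1)) = Mul(-116, Pow(-2, -1)) = Mul(-116, Rational(-1, 2)) = 58)
Mul(Add(-286, q), Pow(Add(a, -386), -1)) = Mul(Add(-286, 58), Pow(Add(201, -386), -1)) = Mul(-228, Pow(-185, -1)) = Mul(-228, Rational(-1, 185)) = Rational(228, 185)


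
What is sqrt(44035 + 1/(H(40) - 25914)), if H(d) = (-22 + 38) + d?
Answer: sqrt(29443393455882)/25858 ≈ 209.85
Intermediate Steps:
H(d) = 16 + d
sqrt(44035 + 1/(H(40) - 25914)) = sqrt(44035 + 1/((16 + 40) - 25914)) = sqrt(44035 + 1/(56 - 25914)) = sqrt(44035 + 1/(-25858)) = sqrt(44035 - 1/25858) = sqrt(1138657029/25858) = sqrt(29443393455882)/25858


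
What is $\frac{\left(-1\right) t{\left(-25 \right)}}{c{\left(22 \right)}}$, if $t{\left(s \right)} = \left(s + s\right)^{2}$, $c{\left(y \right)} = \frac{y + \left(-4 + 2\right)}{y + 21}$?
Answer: $-5375$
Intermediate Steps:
$c{\left(y \right)} = \frac{-2 + y}{21 + y}$ ($c{\left(y \right)} = \frac{y - 2}{21 + y} = \frac{-2 + y}{21 + y}$)
$t{\left(s \right)} = 4 s^{2}$ ($t{\left(s \right)} = \left(2 s\right)^{2} = 4 s^{2}$)
$\frac{\left(-1\right) t{\left(-25 \right)}}{c{\left(22 \right)}} = \frac{\left(-1\right) 4 \left(-25\right)^{2}}{\frac{1}{21 + 22} \left(-2 + 22\right)} = \frac{\left(-1\right) 4 \cdot 625}{\frac{1}{43} \cdot 20} = \frac{\left(-1\right) 2500}{\frac{1}{43} \cdot 20} = - \frac{2500}{\frac{20}{43}} = \left(-2500\right) \frac{43}{20} = -5375$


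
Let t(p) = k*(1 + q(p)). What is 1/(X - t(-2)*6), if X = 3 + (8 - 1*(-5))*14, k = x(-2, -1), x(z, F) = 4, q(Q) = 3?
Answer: 1/89 ≈ 0.011236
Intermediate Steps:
k = 4
t(p) = 16 (t(p) = 4*(1 + 3) = 4*4 = 16)
X = 185 (X = 3 + (8 + 5)*14 = 3 + 13*14 = 3 + 182 = 185)
1/(X - t(-2)*6) = 1/(185 - 1*16*6) = 1/(185 - 16*6) = 1/(185 - 96) = 1/89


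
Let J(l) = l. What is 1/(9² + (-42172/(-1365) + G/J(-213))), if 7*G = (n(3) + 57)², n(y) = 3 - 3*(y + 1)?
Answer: 7455/822659 ≈ 0.0090621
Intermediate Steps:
n(y) = -3*y (n(y) = 3 - 3*(1 + y) = 3 + (-3 - 3*y) = -3*y)
G = 2304/7 (G = (-3*3 + 57)²/7 = (-9 + 57)²/7 = (⅐)*48² = (⅐)*2304 = 2304/7 ≈ 329.14)
1/(9² + (-42172/(-1365) + G/J(-213))) = 1/(9² + (-42172/(-1365) + (2304/7)/(-213))) = 1/(81 + (-42172*(-1/1365) + (2304/7)*(-1/213))) = 1/(81 + (3244/105 - 768/497)) = 1/(81 + 218804/7455) = 1/(822659/7455) = 7455/822659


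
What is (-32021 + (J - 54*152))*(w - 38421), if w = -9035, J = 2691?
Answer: 1781403328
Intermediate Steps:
(-32021 + (J - 54*152))*(w - 38421) = (-32021 + (2691 - 54*152))*(-9035 - 38421) = (-32021 + (2691 - 8208))*(-47456) = (-32021 - 5517)*(-47456) = -37538*(-47456) = 1781403328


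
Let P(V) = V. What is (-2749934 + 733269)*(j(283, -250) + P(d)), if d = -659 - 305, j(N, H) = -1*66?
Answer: 2077164950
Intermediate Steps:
j(N, H) = -66
d = -964
(-2749934 + 733269)*(j(283, -250) + P(d)) = (-2749934 + 733269)*(-66 - 964) = -2016665*(-1030) = 2077164950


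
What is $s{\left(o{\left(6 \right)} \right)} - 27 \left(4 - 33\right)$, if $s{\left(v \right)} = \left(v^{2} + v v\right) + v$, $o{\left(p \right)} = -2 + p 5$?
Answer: $2379$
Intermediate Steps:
$o{\left(p \right)} = -2 + 5 p$
$s{\left(v \right)} = v + 2 v^{2}$ ($s{\left(v \right)} = \left(v^{2} + v^{2}\right) + v = 2 v^{2} + v = v + 2 v^{2}$)
$s{\left(o{\left(6 \right)} \right)} - 27 \left(4 - 33\right) = \left(-2 + 5 \cdot 6\right) \left(1 + 2 \left(-2 + 5 \cdot 6\right)\right) - 27 \left(4 - 33\right) = \left(-2 + 30\right) \left(1 + 2 \left(-2 + 30\right)\right) - 27 \left(-29\right) = 28 \left(1 + 2 \cdot 28\right) - -783 = 28 \left(1 + 56\right) + 783 = 28 \cdot 57 + 783 = 1596 + 783 = 2379$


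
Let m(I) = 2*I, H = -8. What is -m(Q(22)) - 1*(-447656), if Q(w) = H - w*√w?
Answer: 447672 + 44*√22 ≈ 4.4788e+5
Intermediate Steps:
Q(w) = -8 - w^(3/2) (Q(w) = -8 - w*√w = -8 - w^(3/2))
-m(Q(22)) - 1*(-447656) = -2*(-8 - 22^(3/2)) - 1*(-447656) = -2*(-8 - 22*√22) + 447656 = -(-16 - 44*√22) + 447656 = (16 + 44*√22) + 447656 = 447672 + 44*√22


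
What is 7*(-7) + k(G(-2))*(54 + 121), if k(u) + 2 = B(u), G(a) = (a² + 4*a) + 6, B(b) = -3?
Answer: -924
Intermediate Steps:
G(a) = 6 + a² + 4*a
k(u) = -5 (k(u) = -2 - 3 = -5)
7*(-7) + k(G(-2))*(54 + 121) = 7*(-7) - 5*(54 + 121) = -49 - 5*175 = -49 - 875 = -924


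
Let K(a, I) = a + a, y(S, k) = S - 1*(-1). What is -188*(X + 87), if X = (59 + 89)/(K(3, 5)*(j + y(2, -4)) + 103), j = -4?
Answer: -1614356/97 ≈ -16643.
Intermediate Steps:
y(S, k) = 1 + S (y(S, k) = S + 1 = 1 + S)
K(a, I) = 2*a
X = 148/97 (X = (59 + 89)/((2*3)*(-4 + (1 + 2)) + 103) = 148/(6*(-4 + 3) + 103) = 148/(6*(-1) + 103) = 148/(-6 + 103) = 148/97 ≈ 1.5258)
-188*(X + 87) = -188*(148/97 + 87) = -188*8587/97 = -1614356/97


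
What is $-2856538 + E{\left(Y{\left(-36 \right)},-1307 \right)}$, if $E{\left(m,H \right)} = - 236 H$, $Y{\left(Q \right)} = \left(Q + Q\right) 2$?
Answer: $-2548086$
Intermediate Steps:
$Y{\left(Q \right)} = 4 Q$ ($Y{\left(Q \right)} = 2 Q 2 = 4 Q$)
$-2856538 + E{\left(Y{\left(-36 \right)},-1307 \right)} = -2856538 - -308452 = -2856538 + 308452 = -2548086$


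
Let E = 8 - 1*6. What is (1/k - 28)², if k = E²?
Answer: 12321/16 ≈ 770.06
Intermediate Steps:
E = 2 (E = 8 - 6 = 2)
k = 4 (k = 2² = 4)
(1/k - 28)² = (1/4 - 28)² = (¼ - 28)² = (-111/4)² = 12321/16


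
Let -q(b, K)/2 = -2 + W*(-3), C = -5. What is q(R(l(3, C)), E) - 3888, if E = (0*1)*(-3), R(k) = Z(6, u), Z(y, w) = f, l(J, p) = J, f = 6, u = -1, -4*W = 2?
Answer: -3887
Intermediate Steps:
W = -½ (W = -¼*2 = -½ ≈ -0.50000)
Z(y, w) = 6
R(k) = 6
E = 0 (E = 0*(-3) = 0)
q(b, K) = 1 (q(b, K) = -2*(-2 - ½*(-3)) = -2*(-2 + 3/2) = -2*(-½) = 1)
q(R(l(3, C)), E) - 3888 = 1 - 3888 = -3887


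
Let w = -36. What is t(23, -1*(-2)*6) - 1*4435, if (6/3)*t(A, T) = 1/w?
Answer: -319321/72 ≈ -4435.0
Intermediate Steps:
t(A, T) = -1/72 (t(A, T) = (1/2)/(-36) = (1/2)*(-1/36) = -1/72)
t(23, -1*(-2)*6) - 1*4435 = -1/72 - 1*4435 = -1/72 - 4435 = -319321/72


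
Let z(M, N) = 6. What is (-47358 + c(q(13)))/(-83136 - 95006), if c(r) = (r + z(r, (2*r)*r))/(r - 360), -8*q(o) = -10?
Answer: 67958759/255633770 ≈ 0.26584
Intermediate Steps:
q(o) = 5/4 (q(o) = -⅛*(-10) = 5/4)
c(r) = (6 + r)/(-360 + r) (c(r) = (r + 6)/(r - 360) = (6 + r)/(-360 + r))
(-47358 + c(q(13)))/(-83136 - 95006) = (-47358 + (6 + 5/4)/(-360 + 5/4))/(-83136 - 95006) = (-47358 + (29/4)/(-1435/4))/(-178142) = (-47358 - 4/1435*29/4)*(-1/178142) = (-47358 - 29/1435)*(-1/178142) = -67958759/1435*(-1/178142) = 67958759/255633770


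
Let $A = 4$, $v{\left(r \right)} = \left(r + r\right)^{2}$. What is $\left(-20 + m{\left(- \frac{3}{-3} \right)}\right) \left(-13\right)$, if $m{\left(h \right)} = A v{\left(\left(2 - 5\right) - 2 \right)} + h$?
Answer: $-4953$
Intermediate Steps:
$v{\left(r \right)} = 4 r^{2}$ ($v{\left(r \right)} = \left(2 r\right)^{2} = 4 r^{2}$)
$m{\left(h \right)} = 400 + h$ ($m{\left(h \right)} = 4 \cdot 4 \left(\left(2 - 5\right) - 2\right)^{2} + h = 4 \cdot 4 \left(-3 - 2\right)^{2} + h = 4 \cdot 4 \left(-5\right)^{2} + h = 4 \cdot 4 \cdot 25 + h = 4 \cdot 100 + h = 400 + h$)
$\left(-20 + m{\left(- \frac{3}{-3} \right)}\right) \left(-13\right) = \left(-20 + \left(400 - \frac{3}{-3}\right)\right) \left(-13\right) = \left(-20 + \left(400 - -1\right)\right) \left(-13\right) = \left(-20 + \left(400 + 1\right)\right) \left(-13\right) = \left(-20 + 401\right) \left(-13\right) = 381 \left(-13\right) = -4953$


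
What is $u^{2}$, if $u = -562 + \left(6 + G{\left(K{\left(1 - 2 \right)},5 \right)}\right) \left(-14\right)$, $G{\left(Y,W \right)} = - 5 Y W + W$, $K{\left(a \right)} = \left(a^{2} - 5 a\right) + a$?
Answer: $1069156$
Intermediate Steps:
$K{\left(a \right)} = a^{2} - 4 a$
$G{\left(Y,W \right)} = W - 5 W Y$ ($G{\left(Y,W \right)} = - 5 W Y + W = W - 5 W Y$)
$u = 1034$ ($u = -562 + \left(6 + 5 \left(1 - 5 \left(1 - 2\right) \left(-4 + \left(1 - 2\right)\right)\right)\right) \left(-14\right) = -562 + \left(6 + 5 \left(1 - 5 \left(- (-4 - 1)\right)\right)\right) \left(-14\right) = -562 + \left(6 + 5 \left(1 - 5 \left(\left(-1\right) \left(-5\right)\right)\right)\right) \left(-14\right) = -562 + \left(6 + 5 \left(1 - 25\right)\right) \left(-14\right) = -562 + \left(6 + 5 \left(-24\right)\right) \left(-14\right) = -562 + \left(6 - 120\right) \left(-14\right) = -562 - -1596 = -562 + 1596 = 1034$)
$u^{2} = 1034^{2} = 1069156$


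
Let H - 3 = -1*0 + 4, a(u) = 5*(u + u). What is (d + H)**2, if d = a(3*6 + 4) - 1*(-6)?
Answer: 54289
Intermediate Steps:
a(u) = 10*u (a(u) = 5*(2*u) = 10*u)
H = 7 (H = 3 + (-1*0 + 4) = 3 + (0 + 4) = 3 + 4 = 7)
d = 226 (d = 10*(3*6 + 4) - 1*(-6) = 10*(18 + 4) + 6 = 10*22 + 6 = 220 + 6 = 226)
(d + H)**2 = (226 + 7)**2 = 233**2 = 54289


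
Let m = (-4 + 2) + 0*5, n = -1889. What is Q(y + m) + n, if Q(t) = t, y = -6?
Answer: -1897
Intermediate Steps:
m = -2 (m = -2 + 0 = -2)
Q(y + m) + n = (-6 - 2) - 1889 = -8 - 1889 = -1897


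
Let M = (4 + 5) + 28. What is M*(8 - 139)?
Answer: -4847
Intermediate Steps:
M = 37 (M = 9 + 28 = 37)
M*(8 - 139) = 37*(8 - 139) = 37*(-131) = -4847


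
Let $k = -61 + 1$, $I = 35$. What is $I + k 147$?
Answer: $-8785$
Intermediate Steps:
$k = -60$
$I + k 147 = 35 - 8820 = -8785$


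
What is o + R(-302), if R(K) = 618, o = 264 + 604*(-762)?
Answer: -459366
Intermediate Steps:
o = -459984 (o = 264 - 460248 = -459984)
o + R(-302) = -459984 + 618 = -459366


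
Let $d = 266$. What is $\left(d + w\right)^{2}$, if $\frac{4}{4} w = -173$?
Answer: $8649$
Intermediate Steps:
$w = -173$
$\left(d + w\right)^{2} = \left(266 - 173\right)^{2} = 93^{2} = 8649$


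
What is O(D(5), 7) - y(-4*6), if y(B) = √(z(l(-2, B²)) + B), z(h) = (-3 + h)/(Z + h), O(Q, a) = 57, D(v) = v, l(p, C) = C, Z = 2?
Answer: 57 - I*√26598/34 ≈ 57.0 - 4.7967*I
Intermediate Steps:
z(h) = (-3 + h)/(2 + h)
y(B) = √(B + (-3 + B²)/(2 + B²)) (y(B) = √((-3 + B²)/(2 + B²) + B) = √(B + (-3 + B²)/(2 + B²)))
O(D(5), 7) - y(-4*6) = 57 - √((-3 + (-4*6)² + (-4*6)*(2 + (-4*6)²))/(2 + (-4*6)²)) = 57 - √((-3 + (-24)² - 24*(2 + (-24)²))/(2 + (-24)²)) = 57 - √((-3 + 576 - 24*(2 + 576))/(2 + 576)) = 57 - √((-3 + 576 - 24*578)/578) = 57 - √((-3 + 576 - 13872)/578) = 57 - √((1/578)*(-13299)) = 57 - √(-13299/578) = 57 - I*√26598/34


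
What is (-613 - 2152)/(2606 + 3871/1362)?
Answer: -3765930/3553243 ≈ -1.0599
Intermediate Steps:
(-613 - 2152)/(2606 + 3871/1362) = -2765/(2606 + 3871*(1/1362)) = -2765/(2606 + 3871/1362) = -2765/3553243/1362 = -2765*1362/3553243 = -3765930/3553243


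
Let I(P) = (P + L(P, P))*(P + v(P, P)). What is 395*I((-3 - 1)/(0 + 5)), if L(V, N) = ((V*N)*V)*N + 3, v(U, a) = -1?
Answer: -1159641/625 ≈ -1855.4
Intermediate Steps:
L(V, N) = 3 + N²*V² (L(V, N) = ((N*V)*V)*N + 3 = (N*V²)*N + 3 = N²*V² + 3 = 3 + N²*V²)
I(P) = (-1 + P)*(3 + P + P⁴) (I(P) = (P + (3 + P²*P²))*(P - 1) = (P + (3 + P⁴))*(-1 + P) = (3 + P + P⁴)*(-1 + P) = (-1 + P)*(3 + P + P⁴))
395*I((-3 - 1)/(0 + 5)) = 395*(-3 + ((-3 - 1)/(0 + 5))² + ((-3 - 1)/(0 + 5))⁵ - ((-3 - 1)/(0 + 5))⁴ + 2*((-3 - 1)/(0 + 5))) = 395*(-3 + (-4/5)² + (-4/5)⁵ - (-4/5)⁴ + 2*(-4/5)) = 395*(-3 + (-4*⅕)² + (-4*⅕)⁵ - (-4*⅕)⁴ + 2*(-4*⅕)) = 395*(-3 + (-⅘)² + (-⅘)⁵ - (-⅘)⁴ + 2*(-⅘)) = 395*(-3 + 16/25 - 1024/3125 - 1*256/625 - 8/5) = 395*(-3 + 16/25 - 1024/3125 - 256/625 - 8/5) = 395*(-14679/3125) = -1159641/625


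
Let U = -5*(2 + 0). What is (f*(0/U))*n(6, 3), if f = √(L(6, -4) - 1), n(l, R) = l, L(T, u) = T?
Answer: 0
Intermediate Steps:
U = -10 (U = -5*2 = -10)
f = √5 (f = √(6 - 1) = √5 ≈ 2.2361)
(f*(0/U))*n(6, 3) = (√5*(0/(-10)))*6 = (√5*(0*(-⅒)))*6 = (√5*0)*6 = 0*6 = 0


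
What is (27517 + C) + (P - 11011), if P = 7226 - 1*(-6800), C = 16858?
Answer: 47390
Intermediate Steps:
P = 14026 (P = 7226 + 6800 = 14026)
(27517 + C) + (P - 11011) = (27517 + 16858) + (14026 - 11011) = 44375 + 3015 = 47390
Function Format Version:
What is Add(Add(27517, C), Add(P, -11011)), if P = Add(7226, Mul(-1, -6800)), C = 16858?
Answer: 47390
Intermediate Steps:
P = 14026 (P = Add(7226, 6800) = 14026)
Add(Add(27517, C), Add(P, -11011)) = Add(Add(27517, 16858), Add(14026, -11011)) = Add(44375, 3015) = 47390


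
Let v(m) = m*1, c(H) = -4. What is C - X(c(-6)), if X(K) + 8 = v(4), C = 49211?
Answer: 49215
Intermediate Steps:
v(m) = m
X(K) = -4 (X(K) = -8 + 4 = -4)
C - X(c(-6)) = 49211 - 1*(-4) = 49211 + 4 = 49215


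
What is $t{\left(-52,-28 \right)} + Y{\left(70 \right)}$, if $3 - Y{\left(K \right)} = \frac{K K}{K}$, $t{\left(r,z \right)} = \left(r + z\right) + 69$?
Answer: $-78$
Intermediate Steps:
$t{\left(r,z \right)} = 69 + r + z$
$Y{\left(K \right)} = 3 - K$ ($Y{\left(K \right)} = 3 - \frac{K K}{K} = 3 - \frac{K^{2}}{K} = 3 - K$)
$t{\left(-52,-28 \right)} + Y{\left(70 \right)} = \left(69 - 52 - 28\right) + \left(3 - 70\right) = -11 + \left(3 - 70\right) = -11 - 67 = -78$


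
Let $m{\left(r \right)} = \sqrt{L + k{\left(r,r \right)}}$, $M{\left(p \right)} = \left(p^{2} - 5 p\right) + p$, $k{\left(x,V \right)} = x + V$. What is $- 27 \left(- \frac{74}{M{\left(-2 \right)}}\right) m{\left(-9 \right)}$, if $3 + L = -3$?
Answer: $333 i \sqrt{6} \approx 815.68 i$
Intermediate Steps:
$L = -6$ ($L = -3 - 3 = -6$)
$k{\left(x,V \right)} = V + x$
$M{\left(p \right)} = p^{2} - 4 p$
$m{\left(r \right)} = \sqrt{-6 + 2 r}$ ($m{\left(r \right)} = \sqrt{-6 + \left(r + r\right)} = \sqrt{-6 + 2 r}$)
$- 27 \left(- \frac{74}{M{\left(-2 \right)}}\right) m{\left(-9 \right)} = - 27 \left(- \frac{74}{\left(-2\right) \left(-4 - 2\right)}\right) \sqrt{-6 + 2 \left(-9\right)} = - 27 \left(- \frac{74}{\left(-2\right) \left(-6\right)}\right) \sqrt{-6 - 18} = - 27 \left(- \frac{74}{12}\right) \sqrt{-24} = - 27 \left(\left(-74\right) \frac{1}{12}\right) 2 i \sqrt{6} = \left(-27\right) \left(- \frac{37}{6}\right) 2 i \sqrt{6} = \frac{333 \cdot 2 i \sqrt{6}}{2} = 333 i \sqrt{6}$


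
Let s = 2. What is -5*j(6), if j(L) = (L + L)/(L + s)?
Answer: -15/2 ≈ -7.5000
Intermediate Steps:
j(L) = 2*L/(2 + L) (j(L) = (L + L)/(L + 2) = (2*L)/(2 + L) = 2*L/(2 + L))
-5*j(6) = -10*6/(2 + 6) = -10*6/8 = -5*3/2 = -15/2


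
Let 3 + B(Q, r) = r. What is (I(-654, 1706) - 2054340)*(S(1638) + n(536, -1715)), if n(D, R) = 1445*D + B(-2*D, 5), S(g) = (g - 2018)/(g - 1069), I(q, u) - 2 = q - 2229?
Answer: -906622721648998/569 ≈ -1.5934e+12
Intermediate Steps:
B(Q, r) = -3 + r
I(q, u) = -2227 + q (I(q, u) = 2 + (q - 2229) = 2 + (-2229 + q) = -2227 + q)
S(g) = (-2018 + g)/(-1069 + g)
n(D, R) = 2 + 1445*D (n(D, R) = 1445*D + (-3 + 5) = 1445*D + 2 = 2 + 1445*D)
(I(-654, 1706) - 2054340)*(S(1638) + n(536, -1715)) = ((-2227 - 654) - 2054340)*((-2018 + 1638)/(-1069 + 1638) + (2 + 1445*536)) = (-2881 - 2054340)*(-380/569 + (2 + 774520)) = -2057221*((1/569)*(-380) + 774522) = -2057221*(-380/569 + 774522) = -2057221*440702638/569 = -906622721648998/569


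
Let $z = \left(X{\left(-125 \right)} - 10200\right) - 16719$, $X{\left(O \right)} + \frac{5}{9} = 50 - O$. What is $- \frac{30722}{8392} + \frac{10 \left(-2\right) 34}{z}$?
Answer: $- \frac{3671728541}{1009981396} \approx -3.6354$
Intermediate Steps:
$X{\left(O \right)} = \frac{445}{9} - O$ ($X{\left(O \right)} = - \frac{5}{9} - \left(-50 + O\right) = \frac{445}{9} - O$)
$z = - \frac{240701}{9}$ ($z = \left(\left(\frac{445}{9} - -125\right) - 10200\right) - 16719 = \left(\left(\frac{445}{9} + 125\right) - 10200\right) - 16719 = \left(\frac{1570}{9} - 10200\right) - 16719 = - \frac{90230}{9} - 16719 = - \frac{240701}{9} \approx -26745.0$)
$- \frac{30722}{8392} + \frac{10 \left(-2\right) 34}{z} = - \frac{30722}{8392} + \frac{10 \left(-2\right) 34}{- \frac{240701}{9}} = \left(-30722\right) \frac{1}{8392} + \left(-20\right) 34 \left(- \frac{9}{240701}\right) = - \frac{15361}{4196} - - \frac{6120}{240701} = - \frac{15361}{4196} + \frac{6120}{240701} = - \frac{3671728541}{1009981396}$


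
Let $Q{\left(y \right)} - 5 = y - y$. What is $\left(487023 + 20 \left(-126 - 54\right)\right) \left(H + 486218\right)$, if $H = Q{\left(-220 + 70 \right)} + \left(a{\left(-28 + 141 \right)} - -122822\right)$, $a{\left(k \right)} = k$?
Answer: $294480987834$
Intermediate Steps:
$Q{\left(y \right)} = 5$ ($Q{\left(y \right)} = 5 + \left(y - y\right) = 5 + 0 = 5$)
$H = 122940$ ($H = 5 + \left(\left(-28 + 141\right) - -122822\right) = 5 + \left(113 + 122822\right) = 5 + 122935 = 122940$)
$\left(487023 + 20 \left(-126 - 54\right)\right) \left(H + 486218\right) = \left(487023 + 20 \left(-126 - 54\right)\right) \left(122940 + 486218\right) = \left(487023 + 20 \left(-180\right)\right) 609158 = \left(487023 - 3600\right) 609158 = 483423 \cdot 609158 = 294480987834$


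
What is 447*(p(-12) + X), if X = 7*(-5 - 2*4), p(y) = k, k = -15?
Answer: -47382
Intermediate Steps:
p(y) = -15
X = -91 (X = 7*(-5 - 8) = 7*(-13) = -91)
447*(p(-12) + X) = 447*(-15 - 91) = 447*(-106) = -47382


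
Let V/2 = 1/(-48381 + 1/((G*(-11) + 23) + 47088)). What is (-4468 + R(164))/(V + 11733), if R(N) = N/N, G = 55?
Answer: -3350260102865/8799776505131 ≈ -0.38072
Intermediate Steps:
R(N) = 1
V = -93012/2250006785 (V = 2/(-48381 + 1/((55*(-11) + 23) + 47088)) = 2/(-48381 + 1/((-605 + 23) + 47088)) = 2/(-48381 + 1/(-582 + 47088)) = 2/(-48381 + 1/46506) = 2/(-2250006785/46506) = 2*(-46506/2250006785) = -93012/2250006785 ≈ -4.1339e-5)
(-4468 + R(164))/(V + 11733) = (-4468 + 1)/(-93012/2250006785 + 11733) = -4467/26399329515393/2250006785 = -4467*2250006785/26399329515393 = -3350260102865/8799776505131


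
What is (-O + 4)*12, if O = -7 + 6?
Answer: 60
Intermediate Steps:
O = -1
(-O + 4)*12 = (-1*(-1) + 4)*12 = (1 + 4)*12 = 5*12 = 60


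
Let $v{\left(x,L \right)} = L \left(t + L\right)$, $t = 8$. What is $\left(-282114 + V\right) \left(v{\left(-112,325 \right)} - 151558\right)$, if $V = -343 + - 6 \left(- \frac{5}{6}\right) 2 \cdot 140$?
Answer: $12179042981$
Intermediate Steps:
$v{\left(x,L \right)} = L \left(8 + L\right)$
$V = 1057$ ($V = -343 + - 6 \left(\left(-5\right) \frac{1}{6}\right) 2 \cdot 140 = -343 + \left(-6\right) \left(- \frac{5}{6}\right) 2 \cdot 140 = -343 + 5 \cdot 2 \cdot 140 = -343 + 10 \cdot 140 = -343 + 1400 = 1057$)
$\left(-282114 + V\right) \left(v{\left(-112,325 \right)} - 151558\right) = \left(-282114 + 1057\right) \left(325 \left(8 + 325\right) - 151558\right) = - 281057 \left(325 \cdot 333 - 151558\right) = - 281057 \left(108225 - 151558\right) = \left(-281057\right) \left(-43333\right) = 12179042981$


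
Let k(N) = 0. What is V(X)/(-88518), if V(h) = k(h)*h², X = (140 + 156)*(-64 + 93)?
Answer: 0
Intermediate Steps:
X = 8584 (X = 296*29 = 8584)
V(h) = 0 (V(h) = 0*h² = 0)
V(X)/(-88518) = 0/(-88518) = 0*(-1/88518) = 0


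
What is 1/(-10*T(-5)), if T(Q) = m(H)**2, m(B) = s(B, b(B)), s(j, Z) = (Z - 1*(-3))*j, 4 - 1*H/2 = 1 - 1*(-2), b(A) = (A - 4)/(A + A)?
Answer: -1/250 ≈ -0.0040000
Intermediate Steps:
b(A) = (-4 + A)/(2*A) (b(A) = (-4 + A)/((2*A)) = (-4 + A)*(1/(2*A)) = (-4 + A)/(2*A))
H = 2 (H = 8 - 2*(1 - 1*(-2)) = 8 - 2*(1 + 2) = 8 - 2*3 = 8 - 6 = 2)
s(j, Z) = j*(3 + Z) (s(j, Z) = (Z + 3)*j = (3 + Z)*j = j*(3 + Z))
m(B) = B*(3 + (-4 + B)/(2*B))
T(Q) = 25 (T(Q) = (-2 + (7/2)*2)**2 = (-2 + 7)**2 = 5**2 = 25)
1/(-10*T(-5)) = 1/(-10*25) = 1/(-250) = -1/250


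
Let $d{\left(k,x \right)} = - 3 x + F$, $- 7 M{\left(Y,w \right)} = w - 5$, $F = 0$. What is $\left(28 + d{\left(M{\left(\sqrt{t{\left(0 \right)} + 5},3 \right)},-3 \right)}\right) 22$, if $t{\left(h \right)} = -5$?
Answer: $814$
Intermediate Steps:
$M{\left(Y,w \right)} = \frac{5}{7} - \frac{w}{7}$ ($M{\left(Y,w \right)} = - \frac{w - 5}{7} = - \frac{-5 + w}{7} = \frac{5}{7} - \frac{w}{7}$)
$d{\left(k,x \right)} = - 3 x$ ($d{\left(k,x \right)} = - 3 x + 0 = - 3 x$)
$\left(28 + d{\left(M{\left(\sqrt{t{\left(0 \right)} + 5},3 \right)},-3 \right)}\right) 22 = \left(28 - -9\right) 22 = \left(28 + 9\right) 22 = 37 \cdot 22 = 814$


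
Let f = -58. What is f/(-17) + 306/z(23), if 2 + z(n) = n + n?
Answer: 3877/374 ≈ 10.366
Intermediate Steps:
z(n) = -2 + 2*n (z(n) = -2 + (n + n) = -2 + 2*n)
f/(-17) + 306/z(23) = -58/(-17) + 306/(-2 + 2*23) = -58*(-1/17) + 306/(-2 + 46) = 58/17 + 306/44 = 58/17 + 306*(1/44) = 58/17 + 153/22 = 3877/374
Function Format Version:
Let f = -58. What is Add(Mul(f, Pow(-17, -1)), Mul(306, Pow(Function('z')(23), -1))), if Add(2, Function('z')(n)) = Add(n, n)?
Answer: Rational(3877, 374) ≈ 10.366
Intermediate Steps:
Function('z')(n) = Add(-2, Mul(2, n)) (Function('z')(n) = Add(-2, Add(n, n)) = Add(-2, Mul(2, n)))
Add(Mul(f, Pow(-17, -1)), Mul(306, Pow(Function('z')(23), -1))) = Add(Mul(-58, Pow(-17, -1)), Mul(306, Pow(Add(-2, Mul(2, 23)), -1))) = Add(Mul(-58, Rational(-1, 17)), Mul(306, Pow(Add(-2, 46), -1))) = Add(Rational(58, 17), Mul(306, Pow(44, -1))) = Add(Rational(58, 17), Mul(306, Rational(1, 44))) = Add(Rational(58, 17), Rational(153, 22)) = Rational(3877, 374)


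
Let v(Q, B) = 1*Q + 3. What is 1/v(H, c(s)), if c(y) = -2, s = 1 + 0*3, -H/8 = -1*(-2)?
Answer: -1/13 ≈ -0.076923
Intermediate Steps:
H = -16 (H = -(-8)*(-2) = -8*2 = -16)
s = 1 (s = 1 + 0 = 1)
v(Q, B) = 3 + Q (v(Q, B) = Q + 3 = 3 + Q)
1/v(H, c(s)) = 1/(3 - 16) = 1/(-13) = -1/13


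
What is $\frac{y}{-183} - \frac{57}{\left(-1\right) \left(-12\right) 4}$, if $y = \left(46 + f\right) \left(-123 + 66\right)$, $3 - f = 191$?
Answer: $- \frac{44327}{976} \approx -45.417$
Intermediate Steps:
$f = -188$ ($f = 3 - 191 = -188$)
$y = 8094$ ($y = \left(46 - 188\right) \left(-123 + 66\right) = \left(-142\right) \left(-57\right) = 8094$)
$\frac{y}{-183} - \frac{57}{\left(-1\right) \left(-12\right) 4} = \frac{8094}{-183} - \frac{57}{\left(-1\right) \left(-12\right) 4} = 8094 \left(- \frac{1}{183}\right) - \frac{57}{12 \cdot 4} = - \frac{2698}{61} - \frac{57}{48} = - \frac{2698}{61} - \frac{19}{16} = - \frac{44327}{976}$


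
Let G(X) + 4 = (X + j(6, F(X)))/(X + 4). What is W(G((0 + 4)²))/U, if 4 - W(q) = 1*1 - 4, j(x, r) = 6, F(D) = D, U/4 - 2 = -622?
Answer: -7/2480 ≈ -0.0028226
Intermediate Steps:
U = -2480 (U = 8 + 4*(-622) = 8 - 2488 = -2480)
G(X) = -4 + (6 + X)/(4 + X) (G(X) = -4 + (X + 6)/(X + 4) = -4 + (6 + X)/(4 + X))
W(q) = 7 (W(q) = 4 - (1*1 - 4) = 4 - (1 - 4) = 4 - 1*(-3) = 4 + 3 = 7)
W(G((0 + 4)²))/U = 7/(-2480) = 7*(-1/2480) = -7/2480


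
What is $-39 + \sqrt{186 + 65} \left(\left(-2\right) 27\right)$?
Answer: $-39 - 54 \sqrt{251} \approx -894.52$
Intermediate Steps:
$-39 + \sqrt{186 + 65} \left(\left(-2\right) 27\right) = -39 + \sqrt{251} \left(-54\right) = -39 - 54 \sqrt{251}$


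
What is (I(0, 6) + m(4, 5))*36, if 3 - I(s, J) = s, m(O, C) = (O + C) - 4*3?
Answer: 0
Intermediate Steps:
m(O, C) = -12 + C + O (m(O, C) = (C + O) - 12 = -12 + C + O)
I(s, J) = 3 - s
(I(0, 6) + m(4, 5))*36 = ((3 - 1*0) + (-12 + 5 + 4))*36 = ((3 + 0) - 3)*36 = (3 - 3)*36 = 0*36 = 0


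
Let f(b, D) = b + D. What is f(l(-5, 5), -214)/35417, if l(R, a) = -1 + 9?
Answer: -206/35417 ≈ -0.0058164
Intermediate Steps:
l(R, a) = 8
f(b, D) = D + b
f(l(-5, 5), -214)/35417 = (-214 + 8)/35417 = -206*1/35417 = -206/35417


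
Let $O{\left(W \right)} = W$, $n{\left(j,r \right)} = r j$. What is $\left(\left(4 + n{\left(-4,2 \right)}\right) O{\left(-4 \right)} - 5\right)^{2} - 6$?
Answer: $115$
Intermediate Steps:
$n{\left(j,r \right)} = j r$
$\left(\left(4 + n{\left(-4,2 \right)}\right) O{\left(-4 \right)} - 5\right)^{2} - 6 = \left(\left(4 - 8\right) \left(-4\right) - 5\right)^{2} - 6 = \left(\left(-4\right) \left(-4\right) - 5\right)^{2} - 6 = \left(16 - 5\right)^{2} - 6 = 11^{2} - 6 = 121 - 6 = 115$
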